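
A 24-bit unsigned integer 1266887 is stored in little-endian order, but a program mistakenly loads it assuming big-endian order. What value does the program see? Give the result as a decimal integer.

1266887 in 24-bit hexadecimal is 0x1354C7.
Stored little-endian, the bytes at ascending addresses are C7 54 13.
Read back as big-endian, the last byte is least significant, giving 0xC75413.
0xC75413 = 13063187.

13063187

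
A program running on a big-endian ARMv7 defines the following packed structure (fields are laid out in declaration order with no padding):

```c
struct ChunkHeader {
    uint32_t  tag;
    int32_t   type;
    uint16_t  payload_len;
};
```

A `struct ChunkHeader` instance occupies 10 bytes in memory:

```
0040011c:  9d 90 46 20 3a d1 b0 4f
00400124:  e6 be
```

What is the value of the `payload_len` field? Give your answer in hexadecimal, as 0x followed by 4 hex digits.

0xE6BE

`payload_len` follows `tag` (4 B), `type` (4 B), so it starts at offset 4 + 4 = 8 and occupies 2 bytes.
Bytes at offsets 8..9: E6 BE.
In big-endian order the high byte comes first in memory.
The bytes are already most-significant first: 0xE6BE.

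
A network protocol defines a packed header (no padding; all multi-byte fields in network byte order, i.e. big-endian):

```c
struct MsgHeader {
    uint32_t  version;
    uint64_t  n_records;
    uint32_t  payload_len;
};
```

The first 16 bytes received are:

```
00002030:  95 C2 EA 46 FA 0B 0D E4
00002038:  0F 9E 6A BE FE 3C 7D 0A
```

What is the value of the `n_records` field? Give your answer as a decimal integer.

18017510007391546046

`n_records` follows `version` (4 bytes), so it starts at byte offset 4 and occupies 8 bytes.
Bytes at offsets 4..11: FA 0B 0D E4 0F 9E 6A BE.
Big-endian stores the most-significant byte at the lowest address.
The bytes are already most-significant first: 0xFA0B0DE40F9E6ABE.
0xFA0B0DE40F9E6ABE = 18017510007391546046.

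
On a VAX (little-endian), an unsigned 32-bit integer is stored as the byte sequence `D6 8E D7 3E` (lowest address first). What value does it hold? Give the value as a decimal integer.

In little-endian order the low byte comes first in memory.
Reassemble most-significant byte first: 3E D7 8E D6 → 0x3ED78ED6.
0x3ED78ED6 = 1054314198.

1054314198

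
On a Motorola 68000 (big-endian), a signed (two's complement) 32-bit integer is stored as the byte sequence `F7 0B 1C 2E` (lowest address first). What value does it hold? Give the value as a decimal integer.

Big-endian: lowest address holds the most-significant byte.
The bytes are already most-significant first: 0xF70B1C2E.
Top bit is set, so as a signed 32-bit value this is 0xF70B1C2E − 2^32 = -150266834.

-150266834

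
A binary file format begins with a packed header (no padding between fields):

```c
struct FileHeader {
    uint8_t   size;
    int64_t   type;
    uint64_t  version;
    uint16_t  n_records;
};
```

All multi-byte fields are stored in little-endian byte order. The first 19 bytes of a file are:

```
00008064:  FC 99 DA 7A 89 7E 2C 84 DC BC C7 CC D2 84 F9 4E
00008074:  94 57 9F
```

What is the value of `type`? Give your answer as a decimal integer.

`type` follows `size` (1 byte), so it starts at byte offset 1 and occupies 8 bytes.
Bytes at offsets 1..8: 99 DA 7A 89 7E 2C 84 DC.
In little-endian order the low byte comes first in memory.
Reassemble most-significant byte first: DC 84 2C 7E 89 7A DA 99 → 0xDC842C7E897ADA99.
Top bit is set, so as a signed 64-bit value this is 0xDC842C7E897ADA99 − 2^64 = -2556869766455567719.

-2556869766455567719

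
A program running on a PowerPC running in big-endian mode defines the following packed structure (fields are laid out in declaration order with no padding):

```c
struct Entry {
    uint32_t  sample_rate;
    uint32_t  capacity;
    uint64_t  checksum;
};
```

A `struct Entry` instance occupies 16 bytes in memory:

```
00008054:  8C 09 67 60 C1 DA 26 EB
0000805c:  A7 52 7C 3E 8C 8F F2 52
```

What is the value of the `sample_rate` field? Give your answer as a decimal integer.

2349426528

`sample_rate` is the first field, at byte offset 0, occupying 4 bytes.
Bytes at offsets 0..3: 8C 09 67 60.
Big-endian: lowest address holds the most-significant byte.
The bytes are already most-significant first: 0x8C096760.
0x8C096760 = 2349426528.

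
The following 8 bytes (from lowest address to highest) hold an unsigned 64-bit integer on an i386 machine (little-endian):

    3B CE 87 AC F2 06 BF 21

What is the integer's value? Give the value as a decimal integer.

2431669963149790779

Little-endian stores the least-significant byte at the lowest address.
Reassemble most-significant byte first: 21 BF 06 F2 AC 87 CE 3B → 0x21BF06F2AC87CE3B.
0x21BF06F2AC87CE3B = 2431669963149790779.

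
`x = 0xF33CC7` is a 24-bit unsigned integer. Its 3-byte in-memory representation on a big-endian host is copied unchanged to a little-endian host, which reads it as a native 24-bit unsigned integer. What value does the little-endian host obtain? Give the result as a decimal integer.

13057267

Stored big-endian, the bytes at ascending addresses are F3 3C C7.
Read back as little-endian, the first byte is least significant, giving 0xC73CF3.
0xC73CF3 = 13057267.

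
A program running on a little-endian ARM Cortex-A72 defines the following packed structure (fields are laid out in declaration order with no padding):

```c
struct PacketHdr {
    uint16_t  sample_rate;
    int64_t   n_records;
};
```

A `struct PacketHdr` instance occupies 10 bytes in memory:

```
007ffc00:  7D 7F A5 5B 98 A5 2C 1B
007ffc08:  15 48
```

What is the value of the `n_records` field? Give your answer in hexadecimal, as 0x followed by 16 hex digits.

`n_records` follows `sample_rate` (2 bytes), so it starts at byte offset 2 and occupies 8 bytes.
Bytes at offsets 2..9: A5 5B 98 A5 2C 1B 15 48.
Little-endian stores the least-significant byte at the lowest address.
Reassemble most-significant byte first: 48 15 1B 2C A5 98 5B A5 → 0x48151B2CA5985BA5.

0x48151B2CA5985BA5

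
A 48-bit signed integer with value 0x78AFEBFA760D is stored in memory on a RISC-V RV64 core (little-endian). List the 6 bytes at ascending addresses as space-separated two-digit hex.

Split into bytes (most-significant first): 78 AF EB FA 76 0D.
Little-endian: lowest address holds the least-significant byte.
So at ascending addresses the bytes are 0D 76 FA EB AF 78.

0D 76 FA EB AF 78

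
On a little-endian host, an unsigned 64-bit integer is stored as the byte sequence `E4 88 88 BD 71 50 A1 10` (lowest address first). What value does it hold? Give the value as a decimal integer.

1198327425298630884

Little-endian stores the least-significant byte at the lowest address.
Reassemble most-significant byte first: 10 A1 50 71 BD 88 88 E4 → 0x10A15071BD8888E4.
0x10A15071BD8888E4 = 1198327425298630884.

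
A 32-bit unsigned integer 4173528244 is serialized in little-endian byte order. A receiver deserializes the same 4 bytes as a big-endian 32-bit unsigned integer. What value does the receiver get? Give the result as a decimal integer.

3036463864

4173528244 in 32-bit hexadecimal is 0xF8C2FCB4.
Stored little-endian, the bytes at ascending addresses are B4 FC C2 F8.
Read back as big-endian, the last byte is least significant, giving 0xB4FCC2F8.
0xB4FCC2F8 = 3036463864.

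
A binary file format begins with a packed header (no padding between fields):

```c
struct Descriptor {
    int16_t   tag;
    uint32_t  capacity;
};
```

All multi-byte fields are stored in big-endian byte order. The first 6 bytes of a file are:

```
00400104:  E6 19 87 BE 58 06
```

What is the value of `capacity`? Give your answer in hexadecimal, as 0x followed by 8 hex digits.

`capacity` follows `tag` (2 bytes), so it starts at byte offset 2 and occupies 4 bytes.
Bytes at offsets 2..5: 87 BE 58 06.
In big-endian order the high byte comes first in memory.
The bytes are already most-significant first: 0x87BE5806.

0x87BE5806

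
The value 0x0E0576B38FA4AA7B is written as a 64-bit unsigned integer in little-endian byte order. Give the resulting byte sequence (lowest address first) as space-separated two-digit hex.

Split into bytes (most-significant first): 0E 05 76 B3 8F A4 AA 7B.
In little-endian order the low byte comes first in memory.
So at ascending addresses the bytes are 7B AA A4 8F B3 76 05 0E.

7B AA A4 8F B3 76 05 0E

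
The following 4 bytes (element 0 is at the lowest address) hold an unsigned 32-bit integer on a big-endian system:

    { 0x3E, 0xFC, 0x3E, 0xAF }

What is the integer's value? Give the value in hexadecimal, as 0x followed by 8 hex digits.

0x3EFC3EAF

Big-endian: lowest address holds the most-significant byte.
The bytes are already most-significant first: 0x3EFC3EAF.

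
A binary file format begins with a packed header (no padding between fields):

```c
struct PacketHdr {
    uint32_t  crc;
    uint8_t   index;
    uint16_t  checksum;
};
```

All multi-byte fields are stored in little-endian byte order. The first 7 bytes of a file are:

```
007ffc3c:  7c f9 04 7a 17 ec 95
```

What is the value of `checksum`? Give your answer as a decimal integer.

38380

`checksum` follows `crc` (4 B), `index` (1 B), so it starts at offset 4 + 1 = 5 and occupies 2 bytes.
Bytes at offsets 5..6: EC 95.
Little-endian: lowest address holds the least-significant byte.
Reassemble most-significant byte first: 95 EC → 0x95EC.
0x95EC = 38380.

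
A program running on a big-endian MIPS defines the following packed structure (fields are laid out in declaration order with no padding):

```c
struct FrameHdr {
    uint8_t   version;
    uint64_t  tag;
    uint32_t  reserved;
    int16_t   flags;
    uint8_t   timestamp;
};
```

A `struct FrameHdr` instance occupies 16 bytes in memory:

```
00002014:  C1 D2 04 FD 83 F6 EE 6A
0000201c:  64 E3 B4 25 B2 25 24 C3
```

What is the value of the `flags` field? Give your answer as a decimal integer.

`flags` follows `version` (1 B), `tag` (8 B), `reserved` (4 B), so it starts at offset 1 + 8 + 4 = 13 and occupies 2 bytes.
Bytes at offsets 13..14: 25 24.
Big-endian stores the most-significant byte at the lowest address.
The bytes are already most-significant first: 0x2524.
0x2524 = 9508.

9508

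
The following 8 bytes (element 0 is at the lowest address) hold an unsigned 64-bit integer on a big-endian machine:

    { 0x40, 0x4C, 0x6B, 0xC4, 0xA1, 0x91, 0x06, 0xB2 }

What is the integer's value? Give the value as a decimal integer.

In big-endian order the high byte comes first in memory.
The bytes are already most-significant first: 0x404C6BC4A19106B2.
0x404C6BC4A19106B2 = 4633196608925796018.

4633196608925796018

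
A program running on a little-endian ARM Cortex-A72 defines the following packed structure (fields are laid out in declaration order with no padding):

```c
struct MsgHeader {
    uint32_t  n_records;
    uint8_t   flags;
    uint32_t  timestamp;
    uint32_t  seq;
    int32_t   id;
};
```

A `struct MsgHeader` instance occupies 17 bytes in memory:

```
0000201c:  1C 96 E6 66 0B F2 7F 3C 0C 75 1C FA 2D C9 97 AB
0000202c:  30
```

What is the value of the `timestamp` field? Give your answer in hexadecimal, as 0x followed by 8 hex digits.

`timestamp` follows `n_records` (4 B), `flags` (1 B), so it starts at offset 4 + 1 = 5 and occupies 4 bytes.
Bytes at offsets 5..8: F2 7F 3C 0C.
Little-endian stores the least-significant byte at the lowest address.
Reassemble most-significant byte first: 0C 3C 7F F2 → 0x0C3C7FF2.

0x0C3C7FF2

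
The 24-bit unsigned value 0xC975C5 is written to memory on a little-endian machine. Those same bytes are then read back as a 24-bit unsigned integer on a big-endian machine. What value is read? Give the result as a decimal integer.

12940745

Stored little-endian, the bytes at ascending addresses are C5 75 C9.
Read back as big-endian, the last byte is least significant, giving 0xC575C9.
0xC575C9 = 12940745.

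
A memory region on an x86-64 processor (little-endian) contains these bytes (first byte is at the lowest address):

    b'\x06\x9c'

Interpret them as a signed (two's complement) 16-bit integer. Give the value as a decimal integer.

-25594

In little-endian order the low byte comes first in memory.
Reassemble most-significant byte first: 9C 06 → 0x9C06.
Top bit is set, so as a signed 16-bit value this is 0x9C06 − 2^16 = -25594.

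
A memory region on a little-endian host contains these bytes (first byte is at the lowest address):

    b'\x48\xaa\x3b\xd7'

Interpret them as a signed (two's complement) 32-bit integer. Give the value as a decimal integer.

-683955640

In little-endian order the low byte comes first in memory.
Reassemble most-significant byte first: D7 3B AA 48 → 0xD73BAA48.
Top bit is set, so as a signed 32-bit value this is 0xD73BAA48 − 2^32 = -683955640.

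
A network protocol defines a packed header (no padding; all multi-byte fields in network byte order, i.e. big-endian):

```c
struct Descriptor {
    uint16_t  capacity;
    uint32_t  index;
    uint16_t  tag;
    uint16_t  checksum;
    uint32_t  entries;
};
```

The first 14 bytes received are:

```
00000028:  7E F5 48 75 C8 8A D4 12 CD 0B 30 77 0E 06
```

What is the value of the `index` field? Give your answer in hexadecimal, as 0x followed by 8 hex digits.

0x4875C88A

`index` follows `capacity` (2 bytes), so it starts at byte offset 2 and occupies 4 bytes.
Bytes at offsets 2..5: 48 75 C8 8A.
Big-endian stores the most-significant byte at the lowest address.
The bytes are already most-significant first: 0x4875C88A.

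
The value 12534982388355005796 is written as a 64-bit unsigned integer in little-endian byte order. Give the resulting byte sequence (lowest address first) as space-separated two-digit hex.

12534982388355005796 in hexadecimal, padded to 64 bits, is 0xADF53411ABAD7D64.
Split into bytes (most-significant first): AD F5 34 11 AB AD 7D 64.
Little-endian stores the least-significant byte at the lowest address.
So at ascending addresses the bytes are 64 7D AD AB 11 34 F5 AD.

64 7D AD AB 11 34 F5 AD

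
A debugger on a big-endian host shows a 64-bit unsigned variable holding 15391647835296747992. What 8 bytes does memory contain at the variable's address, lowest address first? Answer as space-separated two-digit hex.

15391647835296747992 in hexadecimal, padded to 64 bits, is 0xD59A1E2862C5D1D8.
Split into bytes (most-significant first): D5 9A 1E 28 62 C5 D1 D8.
Big-endian: lowest address holds the most-significant byte.
So the memory order matches the most-significant-first order: D5 9A 1E 28 62 C5 D1 D8.

D5 9A 1E 28 62 C5 D1 D8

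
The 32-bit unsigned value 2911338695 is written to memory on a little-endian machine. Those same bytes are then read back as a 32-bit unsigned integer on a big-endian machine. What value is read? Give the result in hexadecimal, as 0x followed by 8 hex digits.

0xC78087AD

2911338695 in 32-bit hexadecimal is 0xAD8780C7.
Stored little-endian, the bytes at ascending addresses are C7 80 87 AD.
Read back as big-endian, the last byte is least significant, giving 0xC78087AD.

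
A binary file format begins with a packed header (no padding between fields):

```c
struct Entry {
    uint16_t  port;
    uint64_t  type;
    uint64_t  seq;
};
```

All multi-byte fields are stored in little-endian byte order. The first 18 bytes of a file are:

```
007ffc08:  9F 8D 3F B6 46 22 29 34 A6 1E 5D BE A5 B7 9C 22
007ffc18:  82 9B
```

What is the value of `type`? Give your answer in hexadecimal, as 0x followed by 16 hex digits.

`type` follows `port` (2 bytes), so it starts at byte offset 2 and occupies 8 bytes.
Bytes at offsets 2..9: 3F B6 46 22 29 34 A6 1E.
Little-endian stores the least-significant byte at the lowest address.
Reassemble most-significant byte first: 1E A6 34 29 22 46 B6 3F → 0x1EA634292246B63F.

0x1EA634292246B63F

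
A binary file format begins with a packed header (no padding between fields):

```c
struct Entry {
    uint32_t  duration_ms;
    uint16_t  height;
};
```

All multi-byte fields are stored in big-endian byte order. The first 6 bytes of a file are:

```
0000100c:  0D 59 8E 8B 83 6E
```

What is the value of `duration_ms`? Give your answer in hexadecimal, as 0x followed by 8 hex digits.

0x0D598E8B

`duration_ms` is the first field, at byte offset 0, occupying 4 bytes.
Bytes at offsets 0..3: 0D 59 8E 8B.
In big-endian order the high byte comes first in memory.
The bytes are already most-significant first: 0x0D598E8B.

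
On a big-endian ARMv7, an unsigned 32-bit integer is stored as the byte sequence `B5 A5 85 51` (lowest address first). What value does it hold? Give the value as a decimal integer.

In big-endian order the high byte comes first in memory.
The bytes are already most-significant first: 0xB5A58551.
0xB5A58551 = 3047523665.

3047523665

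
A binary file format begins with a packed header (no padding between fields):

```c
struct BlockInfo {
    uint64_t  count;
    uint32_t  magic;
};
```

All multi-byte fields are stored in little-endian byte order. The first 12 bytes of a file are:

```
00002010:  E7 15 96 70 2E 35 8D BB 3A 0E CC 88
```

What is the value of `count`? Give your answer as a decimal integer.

`count` is the first field, at byte offset 0, occupying 8 bytes.
Bytes at offsets 0..7: E7 15 96 70 2E 35 8D BB.
Little-endian: lowest address holds the least-significant byte.
Reassemble most-significant byte first: BB 8D 35 2E 70 96 15 E7 → 0xBB8D352E709615E7.
0xBB8D352E709615E7 = 13514516530382378471.

13514516530382378471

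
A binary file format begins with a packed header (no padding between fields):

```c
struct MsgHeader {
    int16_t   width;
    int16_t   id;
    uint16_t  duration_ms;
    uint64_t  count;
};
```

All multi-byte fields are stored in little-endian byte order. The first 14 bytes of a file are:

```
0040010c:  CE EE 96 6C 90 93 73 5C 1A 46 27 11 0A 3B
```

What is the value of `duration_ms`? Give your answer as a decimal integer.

`duration_ms` follows `width` (2 B), `id` (2 B), so it starts at offset 2 + 2 = 4 and occupies 2 bytes.
Bytes at offsets 4..5: 90 93.
In little-endian order the low byte comes first in memory.
Reassemble most-significant byte first: 93 90 → 0x9390.
0x9390 = 37776.

37776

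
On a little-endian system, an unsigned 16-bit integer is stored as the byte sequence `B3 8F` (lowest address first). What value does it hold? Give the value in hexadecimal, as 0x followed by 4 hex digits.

Little-endian stores the least-significant byte at the lowest address.
Reassemble most-significant byte first: 8F B3 → 0x8FB3.

0x8FB3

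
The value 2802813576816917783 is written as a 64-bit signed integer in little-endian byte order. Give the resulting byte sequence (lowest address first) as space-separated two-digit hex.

2802813576816917783 in hexadecimal, padded to 64 bits, is 0x26E5981921D07D17.
Split into bytes (most-significant first): 26 E5 98 19 21 D0 7D 17.
Little-endian stores the least-significant byte at the lowest address.
So at ascending addresses the bytes are 17 7D D0 21 19 98 E5 26.

17 7D D0 21 19 98 E5 26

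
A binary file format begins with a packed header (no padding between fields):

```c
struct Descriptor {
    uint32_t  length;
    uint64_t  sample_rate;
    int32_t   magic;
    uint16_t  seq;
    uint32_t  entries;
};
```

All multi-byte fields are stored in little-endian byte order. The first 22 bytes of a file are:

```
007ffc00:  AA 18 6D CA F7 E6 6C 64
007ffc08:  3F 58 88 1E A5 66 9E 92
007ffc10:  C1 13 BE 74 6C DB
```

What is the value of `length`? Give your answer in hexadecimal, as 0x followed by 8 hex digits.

`length` is the first field, at byte offset 0, occupying 4 bytes.
Bytes at offsets 0..3: AA 18 6D CA.
Little-endian stores the least-significant byte at the lowest address.
Reassemble most-significant byte first: CA 6D 18 AA → 0xCA6D18AA.

0xCA6D18AA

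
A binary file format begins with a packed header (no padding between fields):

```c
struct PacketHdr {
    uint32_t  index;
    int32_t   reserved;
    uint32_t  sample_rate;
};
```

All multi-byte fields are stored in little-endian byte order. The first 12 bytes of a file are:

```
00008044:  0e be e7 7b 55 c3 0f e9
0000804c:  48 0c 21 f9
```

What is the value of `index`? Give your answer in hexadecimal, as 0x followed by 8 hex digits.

`index` is the first field, at byte offset 0, occupying 4 bytes.
Bytes at offsets 0..3: 0E BE E7 7B.
Little-endian stores the least-significant byte at the lowest address.
Reassemble most-significant byte first: 7B E7 BE 0E → 0x7BE7BE0E.

0x7BE7BE0E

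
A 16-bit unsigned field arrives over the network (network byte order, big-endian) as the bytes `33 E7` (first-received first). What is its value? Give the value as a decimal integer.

13287

Big-endian: lowest address holds the most-significant byte.
The bytes are already most-significant first: 0x33E7.
0x33E7 = 13287.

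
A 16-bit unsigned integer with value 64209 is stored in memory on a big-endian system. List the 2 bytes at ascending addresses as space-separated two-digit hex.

64209 in hexadecimal, padded to 16 bits, is 0xFAD1.
Split into bytes (most-significant first): FA D1.
In big-endian order the high byte comes first in memory.
So the memory order matches the most-significant-first order: FA D1.

FA D1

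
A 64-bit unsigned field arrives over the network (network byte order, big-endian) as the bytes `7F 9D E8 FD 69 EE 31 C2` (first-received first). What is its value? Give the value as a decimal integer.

In big-endian order the high byte comes first in memory.
The bytes are already most-significant first: 0x7F9DE8FD69EE31C2.
0x7F9DE8FD69EE31C2 = 9195762189262008770.

9195762189262008770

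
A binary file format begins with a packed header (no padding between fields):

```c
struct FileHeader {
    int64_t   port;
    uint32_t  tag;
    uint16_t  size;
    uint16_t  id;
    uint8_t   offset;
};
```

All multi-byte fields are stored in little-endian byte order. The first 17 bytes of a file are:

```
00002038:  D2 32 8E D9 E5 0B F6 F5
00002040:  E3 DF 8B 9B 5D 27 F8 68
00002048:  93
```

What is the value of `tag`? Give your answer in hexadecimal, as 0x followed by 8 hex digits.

0x9B8BDFE3

`tag` follows `port` (8 bytes), so it starts at byte offset 8 and occupies 4 bytes.
Bytes at offsets 8..11: E3 DF 8B 9B.
Little-endian stores the least-significant byte at the lowest address.
Reassemble most-significant byte first: 9B 8B DF E3 → 0x9B8BDFE3.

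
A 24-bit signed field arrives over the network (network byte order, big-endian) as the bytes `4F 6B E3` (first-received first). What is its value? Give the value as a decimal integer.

In big-endian order the high byte comes first in memory.
The bytes are already most-significant first: 0x4F6BE3.
0x4F6BE3 = 5204963.

5204963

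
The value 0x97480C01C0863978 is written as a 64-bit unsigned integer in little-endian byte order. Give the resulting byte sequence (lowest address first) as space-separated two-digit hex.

78 39 86 C0 01 0C 48 97

Split into bytes (most-significant first): 97 48 0C 01 C0 86 39 78.
Little-endian stores the least-significant byte at the lowest address.
So at ascending addresses the bytes are 78 39 86 C0 01 0C 48 97.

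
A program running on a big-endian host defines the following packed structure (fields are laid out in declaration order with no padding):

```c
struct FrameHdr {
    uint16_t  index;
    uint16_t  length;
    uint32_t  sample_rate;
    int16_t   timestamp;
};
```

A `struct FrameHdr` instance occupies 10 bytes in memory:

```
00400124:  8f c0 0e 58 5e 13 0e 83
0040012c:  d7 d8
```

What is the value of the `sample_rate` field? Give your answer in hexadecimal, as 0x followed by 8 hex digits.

0x5E130E83

`sample_rate` follows `index` (2 B), `length` (2 B), so it starts at offset 2 + 2 = 4 and occupies 4 bytes.
Bytes at offsets 4..7: 5E 13 0E 83.
Big-endian: lowest address holds the most-significant byte.
The bytes are already most-significant first: 0x5E130E83.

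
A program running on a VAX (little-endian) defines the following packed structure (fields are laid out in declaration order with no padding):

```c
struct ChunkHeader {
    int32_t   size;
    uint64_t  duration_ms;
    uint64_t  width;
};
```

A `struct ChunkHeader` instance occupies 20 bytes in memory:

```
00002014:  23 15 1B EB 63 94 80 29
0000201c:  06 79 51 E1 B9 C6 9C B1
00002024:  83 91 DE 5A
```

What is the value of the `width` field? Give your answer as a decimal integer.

6547830903049864889

`width` follows `size` (4 B), `duration_ms` (8 B), so it starts at offset 4 + 8 = 12 and occupies 8 bytes.
Bytes at offsets 12..19: B9 C6 9C B1 83 91 DE 5A.
Little-endian stores the least-significant byte at the lowest address.
Reassemble most-significant byte first: 5A DE 91 83 B1 9C C6 B9 → 0x5ADE9183B19CC6B9.
0x5ADE9183B19CC6B9 = 6547830903049864889.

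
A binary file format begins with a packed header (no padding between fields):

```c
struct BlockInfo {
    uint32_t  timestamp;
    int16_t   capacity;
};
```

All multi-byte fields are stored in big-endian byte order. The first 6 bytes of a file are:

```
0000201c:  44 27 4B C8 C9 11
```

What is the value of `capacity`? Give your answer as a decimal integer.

-14063

`capacity` follows `timestamp` (4 bytes), so it starts at byte offset 4 and occupies 2 bytes.
Bytes at offsets 4..5: C9 11.
Big-endian: lowest address holds the most-significant byte.
The bytes are already most-significant first: 0xC911.
Top bit is set, so as a signed 16-bit value this is 0xC911 − 2^16 = -14063.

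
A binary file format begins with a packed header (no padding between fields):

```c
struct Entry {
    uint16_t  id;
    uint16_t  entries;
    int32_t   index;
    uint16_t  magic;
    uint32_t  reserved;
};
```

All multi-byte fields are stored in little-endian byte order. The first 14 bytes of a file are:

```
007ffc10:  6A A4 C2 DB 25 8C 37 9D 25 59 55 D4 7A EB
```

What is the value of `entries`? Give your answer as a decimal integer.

`entries` follows `id` (2 bytes), so it starts at byte offset 2 and occupies 2 bytes.
Bytes at offsets 2..3: C2 DB.
In little-endian order the low byte comes first in memory.
Reassemble most-significant byte first: DB C2 → 0xDBC2.
0xDBC2 = 56258.

56258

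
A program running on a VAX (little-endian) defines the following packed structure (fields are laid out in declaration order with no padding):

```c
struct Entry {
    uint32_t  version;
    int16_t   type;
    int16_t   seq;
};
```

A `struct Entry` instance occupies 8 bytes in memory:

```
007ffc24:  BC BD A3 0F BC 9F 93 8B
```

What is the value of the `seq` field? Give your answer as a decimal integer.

`seq` follows `version` (4 B), `type` (2 B), so it starts at offset 4 + 2 = 6 and occupies 2 bytes.
Bytes at offsets 6..7: 93 8B.
Little-endian: lowest address holds the least-significant byte.
Reassemble most-significant byte first: 8B 93 → 0x8B93.
Top bit is set, so as a signed 16-bit value this is 0x8B93 − 2^16 = -29805.

-29805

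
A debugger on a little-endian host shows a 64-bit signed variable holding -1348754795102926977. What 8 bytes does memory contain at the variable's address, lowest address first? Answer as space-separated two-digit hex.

Two's complement of -1348754795102926977 in 64 bits: 1348754795102926977 = 0x12B7BD571336F881; invert → 0xED4842A8ECC9077E; add 1 → 0xED4842A8ECC9077F.
Split into bytes (most-significant first): ED 48 42 A8 EC C9 07 7F.
Little-endian: lowest address holds the least-significant byte.
So at ascending addresses the bytes are 7F 07 C9 EC A8 42 48 ED.

7F 07 C9 EC A8 42 48 ED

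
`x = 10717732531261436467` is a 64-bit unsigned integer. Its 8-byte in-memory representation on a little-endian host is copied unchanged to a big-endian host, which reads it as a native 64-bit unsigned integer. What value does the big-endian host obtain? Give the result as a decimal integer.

3707162624317242772

10717732531261436467 in 64-bit hexadecimal is 0x94BD08F3C37C7233.
Stored little-endian, the bytes at ascending addresses are 33 72 7C C3 F3 08 BD 94.
Read back as big-endian, the last byte is least significant, giving 0x33727CC3F308BD94.
0x33727CC3F308BD94 = 3707162624317242772.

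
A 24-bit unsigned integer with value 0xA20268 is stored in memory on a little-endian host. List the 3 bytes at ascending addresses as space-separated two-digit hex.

Split into bytes (most-significant first): A2 02 68.
Little-endian: lowest address holds the least-significant byte.
So at ascending addresses the bytes are 68 02 A2.

68 02 A2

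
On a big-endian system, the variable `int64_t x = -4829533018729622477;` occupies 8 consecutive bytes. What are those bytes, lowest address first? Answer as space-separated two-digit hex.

BC FA 0D 4E B3 99 D4 33

Two's complement of -4829533018729622477 in 64 bits: 4829533018729622477 = 0x4305F2B14C662BCD; invert → 0xBCFA0D4EB399D432; add 1 → 0xBCFA0D4EB399D433.
Split into bytes (most-significant first): BC FA 0D 4E B3 99 D4 33.
In big-endian order the high byte comes first in memory.
So the memory order matches the most-significant-first order: BC FA 0D 4E B3 99 D4 33.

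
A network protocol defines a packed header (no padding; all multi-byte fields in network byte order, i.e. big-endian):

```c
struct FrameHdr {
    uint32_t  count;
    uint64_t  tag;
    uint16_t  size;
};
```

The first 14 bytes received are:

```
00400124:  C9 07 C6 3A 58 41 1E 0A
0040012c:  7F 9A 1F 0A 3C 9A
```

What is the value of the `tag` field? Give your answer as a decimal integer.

`tag` follows `count` (4 bytes), so it starts at byte offset 4 and occupies 8 bytes.
Bytes at offsets 4..11: 58 41 1E 0A 7F 9A 1F 0A.
Big-endian stores the most-significant byte at the lowest address.
The bytes are already most-significant first: 0x58411E0A7F9A1F0A.
0x58411E0A7F9A1F0A = 6359397179263164170.

6359397179263164170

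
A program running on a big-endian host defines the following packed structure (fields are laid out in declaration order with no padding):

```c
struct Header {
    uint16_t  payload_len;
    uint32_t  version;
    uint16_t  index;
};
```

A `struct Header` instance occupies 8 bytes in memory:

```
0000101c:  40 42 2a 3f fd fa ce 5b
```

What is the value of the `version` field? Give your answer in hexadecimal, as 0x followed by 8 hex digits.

`version` follows `payload_len` (2 bytes), so it starts at byte offset 2 and occupies 4 bytes.
Bytes at offsets 2..5: 2A 3F FD FA.
Big-endian stores the most-significant byte at the lowest address.
The bytes are already most-significant first: 0x2A3FFDFA.

0x2A3FFDFA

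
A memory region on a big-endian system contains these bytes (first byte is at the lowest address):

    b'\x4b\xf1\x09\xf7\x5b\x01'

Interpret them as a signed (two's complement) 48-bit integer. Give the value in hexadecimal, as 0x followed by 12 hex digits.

0x4BF109F75B01

Big-endian: lowest address holds the most-significant byte.
The bytes are already most-significant first: 0x4BF109F75B01.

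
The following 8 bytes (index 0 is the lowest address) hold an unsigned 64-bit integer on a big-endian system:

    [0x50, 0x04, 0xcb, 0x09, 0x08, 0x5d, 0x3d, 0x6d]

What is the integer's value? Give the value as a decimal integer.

5765956662596549997

In big-endian order the high byte comes first in memory.
The bytes are already most-significant first: 0x5004CB09085D3D6D.
0x5004CB09085D3D6D = 5765956662596549997.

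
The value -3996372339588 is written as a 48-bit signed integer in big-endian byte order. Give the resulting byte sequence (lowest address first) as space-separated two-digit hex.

FC 5D 85 A5 74 7C

Two's complement of -3996372339588 in 48 bits: 3996372339588 = 0x03A27A5A8B84; invert → 0xFC5D85A5747B; add 1 → 0xFC5D85A5747C.
Split into bytes (most-significant first): FC 5D 85 A5 74 7C.
In big-endian order the high byte comes first in memory.
So the memory order matches the most-significant-first order: FC 5D 85 A5 74 7C.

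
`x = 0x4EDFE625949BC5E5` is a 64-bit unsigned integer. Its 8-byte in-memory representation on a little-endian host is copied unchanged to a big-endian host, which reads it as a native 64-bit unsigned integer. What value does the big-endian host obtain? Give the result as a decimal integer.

Stored little-endian, the bytes at ascending addresses are E5 C5 9B 94 25 E6 DF 4E.
Read back as big-endian, the last byte is least significant, giving 0xE5C59B9425E6DF4E.
0xE5C59B9425E6DF4E = 16556810665690849102.

16556810665690849102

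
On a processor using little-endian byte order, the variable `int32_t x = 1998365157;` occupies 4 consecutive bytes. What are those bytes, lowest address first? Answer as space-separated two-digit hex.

1998365157 in hexadecimal, padded to 32 bits, is 0x771CA1E5.
Split into bytes (most-significant first): 77 1C A1 E5.
Little-endian stores the least-significant byte at the lowest address.
So at ascending addresses the bytes are E5 A1 1C 77.

E5 A1 1C 77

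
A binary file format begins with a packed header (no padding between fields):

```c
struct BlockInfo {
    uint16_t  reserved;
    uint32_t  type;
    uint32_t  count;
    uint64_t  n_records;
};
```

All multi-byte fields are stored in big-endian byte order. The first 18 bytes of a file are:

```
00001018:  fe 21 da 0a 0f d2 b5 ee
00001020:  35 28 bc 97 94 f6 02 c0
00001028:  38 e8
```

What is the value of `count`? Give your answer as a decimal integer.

`count` follows `reserved` (2 B), `type` (4 B), so it starts at offset 2 + 4 = 6 and occupies 4 bytes.
Bytes at offsets 6..9: B5 EE 35 28.
Big-endian stores the most-significant byte at the lowest address.
The bytes are already most-significant first: 0xB5EE3528.
0xB5EE3528 = 3052287272.

3052287272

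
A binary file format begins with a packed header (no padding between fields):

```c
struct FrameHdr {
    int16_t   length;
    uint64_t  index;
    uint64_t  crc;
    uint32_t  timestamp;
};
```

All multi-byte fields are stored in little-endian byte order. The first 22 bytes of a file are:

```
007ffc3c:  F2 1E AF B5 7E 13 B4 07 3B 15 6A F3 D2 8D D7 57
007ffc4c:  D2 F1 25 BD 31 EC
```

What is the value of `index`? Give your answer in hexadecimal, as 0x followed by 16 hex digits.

0x153B07B4137EB5AF

`index` follows `length` (2 bytes), so it starts at byte offset 2 and occupies 8 bytes.
Bytes at offsets 2..9: AF B5 7E 13 B4 07 3B 15.
In little-endian order the low byte comes first in memory.
Reassemble most-significant byte first: 15 3B 07 B4 13 7E B5 AF → 0x153B07B4137EB5AF.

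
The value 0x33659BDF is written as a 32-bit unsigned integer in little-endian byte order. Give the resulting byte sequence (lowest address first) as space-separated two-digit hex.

DF 9B 65 33

Split into bytes (most-significant first): 33 65 9B DF.
Little-endian: lowest address holds the least-significant byte.
So at ascending addresses the bytes are DF 9B 65 33.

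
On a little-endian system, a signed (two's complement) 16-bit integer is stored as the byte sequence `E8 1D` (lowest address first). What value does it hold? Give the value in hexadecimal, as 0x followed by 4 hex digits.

Little-endian: lowest address holds the least-significant byte.
Reassemble most-significant byte first: 1D E8 → 0x1DE8.

0x1DE8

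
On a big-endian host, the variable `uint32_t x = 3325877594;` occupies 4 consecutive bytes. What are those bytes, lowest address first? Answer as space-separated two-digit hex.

C6 3C DD 5A

3325877594 in hexadecimal, padded to 32 bits, is 0xC63CDD5A.
Split into bytes (most-significant first): C6 3C DD 5A.
Big-endian: lowest address holds the most-significant byte.
So the memory order matches the most-significant-first order: C6 3C DD 5A.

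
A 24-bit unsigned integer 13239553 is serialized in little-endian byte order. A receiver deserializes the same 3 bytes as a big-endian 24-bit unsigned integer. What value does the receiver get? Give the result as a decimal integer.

13239553 in 24-bit hexadecimal is 0xCA0501.
Stored little-endian, the bytes at ascending addresses are 01 05 CA.
Read back as big-endian, the last byte is least significant, giving 0x0105CA.
0x0105CA = 67018.

67018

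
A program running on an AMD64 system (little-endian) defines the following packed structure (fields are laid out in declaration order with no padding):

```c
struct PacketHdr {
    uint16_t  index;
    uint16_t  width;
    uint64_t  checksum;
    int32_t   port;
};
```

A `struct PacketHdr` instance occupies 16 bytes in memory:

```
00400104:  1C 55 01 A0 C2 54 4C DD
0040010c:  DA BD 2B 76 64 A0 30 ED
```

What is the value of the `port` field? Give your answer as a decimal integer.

`port` follows `index` (2 B), `width` (2 B), `checksum` (8 B), so it starts at offset 2 + 2 + 8 = 12 and occupies 4 bytes.
Bytes at offsets 12..15: 64 A0 30 ED.
Little-endian stores the least-significant byte at the lowest address.
Reassemble most-significant byte first: ED 30 A0 64 → 0xED30A064.
Top bit is set, so as a signed 32-bit value this is 0xED30A064 − 2^32 = -315580316.

-315580316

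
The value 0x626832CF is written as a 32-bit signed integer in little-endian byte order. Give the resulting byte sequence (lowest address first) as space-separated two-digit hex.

Split into bytes (most-significant first): 62 68 32 CF.
Little-endian stores the least-significant byte at the lowest address.
So at ascending addresses the bytes are CF 32 68 62.

CF 32 68 62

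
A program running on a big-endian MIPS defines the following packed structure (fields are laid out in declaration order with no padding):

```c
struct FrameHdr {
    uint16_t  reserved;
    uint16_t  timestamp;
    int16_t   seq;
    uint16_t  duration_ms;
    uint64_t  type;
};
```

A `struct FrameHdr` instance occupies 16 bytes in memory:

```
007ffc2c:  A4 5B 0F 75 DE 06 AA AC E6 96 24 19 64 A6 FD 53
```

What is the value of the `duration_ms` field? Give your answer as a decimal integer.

`duration_ms` follows `reserved` (2 B), `timestamp` (2 B), `seq` (2 B), so it starts at offset 2 + 2 + 2 = 6 and occupies 2 bytes.
Bytes at offsets 6..7: AA AC.
Big-endian stores the most-significant byte at the lowest address.
The bytes are already most-significant first: 0xAAAC.
0xAAAC = 43692.

43692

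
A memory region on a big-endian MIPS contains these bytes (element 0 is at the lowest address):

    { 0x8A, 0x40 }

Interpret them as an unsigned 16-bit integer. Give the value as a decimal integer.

Big-endian stores the most-significant byte at the lowest address.
The bytes are already most-significant first: 0x8A40.
0x8A40 = 35392.

35392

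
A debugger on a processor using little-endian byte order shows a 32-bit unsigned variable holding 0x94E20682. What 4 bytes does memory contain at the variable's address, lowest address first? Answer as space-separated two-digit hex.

82 06 E2 94

Split into bytes (most-significant first): 94 E2 06 82.
Little-endian stores the least-significant byte at the lowest address.
So at ascending addresses the bytes are 82 06 E2 94.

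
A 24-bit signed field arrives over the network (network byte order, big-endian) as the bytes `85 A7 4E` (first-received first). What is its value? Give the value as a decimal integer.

-8018098

Big-endian stores the most-significant byte at the lowest address.
The bytes are already most-significant first: 0x85A74E.
Top bit is set, so as a signed 24-bit value this is 0x85A74E − 2^24 = -8018098.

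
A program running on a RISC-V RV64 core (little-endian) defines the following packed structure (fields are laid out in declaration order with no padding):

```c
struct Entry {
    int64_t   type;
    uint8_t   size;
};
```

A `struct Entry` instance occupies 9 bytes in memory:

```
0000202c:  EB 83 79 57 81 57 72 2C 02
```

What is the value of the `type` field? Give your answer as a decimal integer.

`type` is the first field, at byte offset 0, occupying 8 bytes.
Bytes at offsets 0..7: EB 83 79 57 81 57 72 2C.
Little-endian: lowest address holds the least-significant byte.
Reassemble most-significant byte first: 2C 72 57 81 57 79 83 EB → 0x2C725781577983EB.
0x2C725781577983EB = 3202718498043823083.

3202718498043823083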